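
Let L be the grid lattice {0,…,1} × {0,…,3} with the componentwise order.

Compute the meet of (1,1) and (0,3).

(0,1)

Common lower bounds of {(1,1), (0,3)}: (0,0), (0,1).
The greatest among these is (0,1).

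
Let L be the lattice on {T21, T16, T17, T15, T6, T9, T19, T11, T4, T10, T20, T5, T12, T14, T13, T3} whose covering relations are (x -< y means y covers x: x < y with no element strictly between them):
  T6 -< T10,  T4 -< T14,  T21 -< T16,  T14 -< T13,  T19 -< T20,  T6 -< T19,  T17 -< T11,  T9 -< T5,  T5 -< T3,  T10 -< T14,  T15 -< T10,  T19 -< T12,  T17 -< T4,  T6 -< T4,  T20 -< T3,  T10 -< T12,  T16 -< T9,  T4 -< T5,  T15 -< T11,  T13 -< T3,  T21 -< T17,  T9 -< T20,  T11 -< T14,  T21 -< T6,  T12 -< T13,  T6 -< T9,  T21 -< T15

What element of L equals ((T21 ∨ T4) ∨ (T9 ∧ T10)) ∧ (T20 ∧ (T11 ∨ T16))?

T21 ∨ T4 = T4
T9 ∧ T10 = T6
T4 ∨ T6 = T4
T11 ∨ T16 = T3
T20 ∧ T3 = T20
T4 ∧ T20 = T6

T6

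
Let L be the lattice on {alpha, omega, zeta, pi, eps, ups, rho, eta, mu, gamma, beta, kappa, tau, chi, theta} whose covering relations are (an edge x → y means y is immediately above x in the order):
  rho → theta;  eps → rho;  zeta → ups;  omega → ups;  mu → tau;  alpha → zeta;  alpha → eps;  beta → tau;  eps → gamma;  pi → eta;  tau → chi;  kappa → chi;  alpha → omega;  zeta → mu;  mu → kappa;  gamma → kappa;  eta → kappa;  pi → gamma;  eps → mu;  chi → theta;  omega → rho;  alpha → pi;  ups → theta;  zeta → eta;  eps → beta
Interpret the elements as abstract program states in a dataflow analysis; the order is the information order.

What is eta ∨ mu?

kappa

Common upper bounds of {eta, mu}: chi, kappa, theta.
The least among these is kappa.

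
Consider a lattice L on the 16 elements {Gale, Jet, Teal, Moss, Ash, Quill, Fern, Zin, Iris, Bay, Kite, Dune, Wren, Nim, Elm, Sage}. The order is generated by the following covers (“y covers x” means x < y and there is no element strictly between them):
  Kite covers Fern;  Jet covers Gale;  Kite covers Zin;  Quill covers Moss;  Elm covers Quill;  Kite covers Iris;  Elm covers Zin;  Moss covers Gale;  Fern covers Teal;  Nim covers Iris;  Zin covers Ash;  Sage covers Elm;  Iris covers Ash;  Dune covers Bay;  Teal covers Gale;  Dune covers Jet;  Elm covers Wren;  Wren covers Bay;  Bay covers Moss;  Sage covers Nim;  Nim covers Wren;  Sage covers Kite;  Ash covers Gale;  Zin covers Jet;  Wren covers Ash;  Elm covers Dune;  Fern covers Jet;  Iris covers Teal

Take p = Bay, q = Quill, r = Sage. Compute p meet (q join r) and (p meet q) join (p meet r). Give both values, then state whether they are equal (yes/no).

Bay; Bay; yes

q join r = Sage, so p meet (q join r) = Bay meet Sage = Bay.
p meet q = Moss and p meet r = Bay, so (p meet q) join (p meet r) = Moss join Bay = Bay.
Equal: yes.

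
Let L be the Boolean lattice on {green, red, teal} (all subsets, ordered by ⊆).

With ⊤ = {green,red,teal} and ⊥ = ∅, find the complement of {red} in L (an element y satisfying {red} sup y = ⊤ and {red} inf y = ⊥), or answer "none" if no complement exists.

{green,teal}

Need y with {red} ∨ y = {green,red,teal} and {red} ∧ y = ∅.
Checking each element gives: {green,teal}.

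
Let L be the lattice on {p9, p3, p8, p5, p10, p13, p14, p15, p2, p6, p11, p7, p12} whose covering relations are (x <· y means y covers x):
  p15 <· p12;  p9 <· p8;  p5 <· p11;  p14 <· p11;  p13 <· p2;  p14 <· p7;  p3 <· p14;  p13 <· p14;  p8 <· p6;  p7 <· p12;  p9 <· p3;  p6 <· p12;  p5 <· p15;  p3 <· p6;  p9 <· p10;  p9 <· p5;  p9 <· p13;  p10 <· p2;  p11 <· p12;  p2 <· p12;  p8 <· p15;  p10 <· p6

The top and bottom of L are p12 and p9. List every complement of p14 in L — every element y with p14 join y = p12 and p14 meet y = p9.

Need y with p14 ∨ y = p12 and p14 ∧ y = p9.
Checking each element gives: p10, p15, p8.

p10, p15, p8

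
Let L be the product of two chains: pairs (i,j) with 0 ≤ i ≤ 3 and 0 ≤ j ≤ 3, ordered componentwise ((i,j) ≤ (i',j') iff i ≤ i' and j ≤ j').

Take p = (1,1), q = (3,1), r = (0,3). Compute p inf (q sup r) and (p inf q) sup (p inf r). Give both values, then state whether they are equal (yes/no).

(1,1); (1,1); yes

q sup r = (3,3), so p inf (q sup r) = (1,1) inf (3,3) = (1,1).
p inf q = (1,1) and p inf r = (0,1), so (p inf q) sup (p inf r) = (1,1) sup (0,1) = (1,1).
Equal: yes.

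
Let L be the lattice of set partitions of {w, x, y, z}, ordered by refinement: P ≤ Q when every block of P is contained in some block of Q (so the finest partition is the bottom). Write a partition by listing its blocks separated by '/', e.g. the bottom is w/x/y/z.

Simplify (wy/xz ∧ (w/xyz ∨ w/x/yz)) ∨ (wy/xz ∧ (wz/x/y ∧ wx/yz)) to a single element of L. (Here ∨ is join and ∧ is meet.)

w/xz/y

w/xyz ∨ w/x/yz = w/xyz
wy/xz ∧ w/xyz = w/xz/y
wz/x/y ∧ wx/yz = w/x/y/z
wy/xz ∧ w/x/y/z = w/x/y/z
w/xz/y ∨ w/x/y/z = w/xz/y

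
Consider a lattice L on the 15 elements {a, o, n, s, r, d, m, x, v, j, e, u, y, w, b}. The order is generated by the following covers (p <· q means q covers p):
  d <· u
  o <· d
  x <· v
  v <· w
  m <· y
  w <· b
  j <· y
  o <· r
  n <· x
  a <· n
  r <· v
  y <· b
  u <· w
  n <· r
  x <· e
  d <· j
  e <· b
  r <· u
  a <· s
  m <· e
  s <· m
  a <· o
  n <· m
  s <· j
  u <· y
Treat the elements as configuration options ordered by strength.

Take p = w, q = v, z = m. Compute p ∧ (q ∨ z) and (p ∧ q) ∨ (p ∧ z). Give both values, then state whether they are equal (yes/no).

q ∨ z = b, so p ∧ (q ∨ z) = w ∧ b = w.
p ∧ q = v and p ∧ z = n, so (p ∧ q) ∨ (p ∧ z) = v ∨ n = v.
Equal: no.

w; v; no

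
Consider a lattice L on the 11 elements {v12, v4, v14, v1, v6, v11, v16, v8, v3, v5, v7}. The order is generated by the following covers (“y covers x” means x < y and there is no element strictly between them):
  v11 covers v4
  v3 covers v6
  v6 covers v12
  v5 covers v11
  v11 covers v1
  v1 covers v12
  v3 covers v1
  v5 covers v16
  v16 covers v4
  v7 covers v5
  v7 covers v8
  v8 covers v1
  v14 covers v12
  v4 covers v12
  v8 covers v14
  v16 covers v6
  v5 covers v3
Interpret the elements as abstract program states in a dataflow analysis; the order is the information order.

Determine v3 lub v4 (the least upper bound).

Common upper bounds of {v3, v4}: v5, v7.
The least among these is v5.

v5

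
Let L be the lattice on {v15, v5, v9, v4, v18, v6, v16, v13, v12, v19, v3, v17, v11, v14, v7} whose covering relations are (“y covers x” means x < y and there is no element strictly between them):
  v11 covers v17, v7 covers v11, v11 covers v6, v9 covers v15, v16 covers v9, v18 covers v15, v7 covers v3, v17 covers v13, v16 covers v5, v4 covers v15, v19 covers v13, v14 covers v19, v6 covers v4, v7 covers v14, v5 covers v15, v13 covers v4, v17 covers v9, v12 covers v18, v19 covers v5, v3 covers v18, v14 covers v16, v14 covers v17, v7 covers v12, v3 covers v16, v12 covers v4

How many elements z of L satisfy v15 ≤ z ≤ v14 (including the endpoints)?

9

The interval [v15, v14] = {v13, v14, v15, v16, v17, v19, v4, v5, v9}, which has 9 elements.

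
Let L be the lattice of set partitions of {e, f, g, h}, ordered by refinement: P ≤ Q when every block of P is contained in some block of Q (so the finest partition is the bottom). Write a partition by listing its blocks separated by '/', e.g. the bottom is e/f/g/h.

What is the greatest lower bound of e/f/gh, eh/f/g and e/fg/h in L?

Common lower bounds of {e/f/gh, eh/f/g, e/fg/h}: e/f/g/h.
The greatest among these is e/f/g/h.

e/f/g/h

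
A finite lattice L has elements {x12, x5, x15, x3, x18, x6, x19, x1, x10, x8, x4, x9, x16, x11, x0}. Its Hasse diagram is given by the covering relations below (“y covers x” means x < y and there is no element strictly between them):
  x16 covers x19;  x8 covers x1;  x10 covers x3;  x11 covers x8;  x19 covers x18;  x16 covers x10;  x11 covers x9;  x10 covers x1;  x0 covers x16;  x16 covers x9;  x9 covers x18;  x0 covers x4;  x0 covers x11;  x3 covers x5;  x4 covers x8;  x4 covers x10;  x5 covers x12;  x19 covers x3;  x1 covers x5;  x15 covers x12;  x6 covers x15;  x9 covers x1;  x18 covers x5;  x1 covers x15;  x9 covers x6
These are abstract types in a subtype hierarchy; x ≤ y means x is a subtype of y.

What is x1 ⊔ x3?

Common upper bounds of {x1, x3}: x0, x10, x16, x4.
The least among these is x10.

x10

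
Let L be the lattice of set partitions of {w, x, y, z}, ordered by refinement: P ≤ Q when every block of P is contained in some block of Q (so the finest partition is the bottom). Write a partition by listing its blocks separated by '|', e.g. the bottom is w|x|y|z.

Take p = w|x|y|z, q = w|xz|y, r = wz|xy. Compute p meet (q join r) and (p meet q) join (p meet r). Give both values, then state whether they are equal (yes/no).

w|x|y|z; w|x|y|z; yes

q join r = wxyz, so p meet (q join r) = w|x|y|z meet wxyz = w|x|y|z.
p meet q = w|x|y|z and p meet r = w|x|y|z, so (p meet q) join (p meet r) = w|x|y|z join w|x|y|z = w|x|y|z.
Equal: yes.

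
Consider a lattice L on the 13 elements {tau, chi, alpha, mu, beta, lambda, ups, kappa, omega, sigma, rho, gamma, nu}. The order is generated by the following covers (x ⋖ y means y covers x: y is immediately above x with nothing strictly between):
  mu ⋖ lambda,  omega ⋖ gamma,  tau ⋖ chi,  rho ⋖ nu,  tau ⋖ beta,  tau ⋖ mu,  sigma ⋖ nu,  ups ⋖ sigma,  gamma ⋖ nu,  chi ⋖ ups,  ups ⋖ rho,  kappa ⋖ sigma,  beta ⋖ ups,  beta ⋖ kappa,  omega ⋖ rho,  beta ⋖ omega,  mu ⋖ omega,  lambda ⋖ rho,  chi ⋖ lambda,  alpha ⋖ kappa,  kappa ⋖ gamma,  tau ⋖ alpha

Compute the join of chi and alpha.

sigma

Common upper bounds of {chi, alpha}: nu, sigma.
The least among these is sigma.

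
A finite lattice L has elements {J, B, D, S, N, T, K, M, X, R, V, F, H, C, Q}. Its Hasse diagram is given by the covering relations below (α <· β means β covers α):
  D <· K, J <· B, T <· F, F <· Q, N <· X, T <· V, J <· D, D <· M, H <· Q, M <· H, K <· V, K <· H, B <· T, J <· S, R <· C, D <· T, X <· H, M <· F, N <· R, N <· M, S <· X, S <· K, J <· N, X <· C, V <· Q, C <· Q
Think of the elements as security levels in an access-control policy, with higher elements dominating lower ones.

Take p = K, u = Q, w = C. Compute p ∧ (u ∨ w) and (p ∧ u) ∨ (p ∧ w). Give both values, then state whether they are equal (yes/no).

K; K; yes

u ∨ w = Q, so p ∧ (u ∨ w) = K ∧ Q = K.
p ∧ u = K and p ∧ w = S, so (p ∧ u) ∨ (p ∧ w) = K ∨ S = K.
Equal: yes.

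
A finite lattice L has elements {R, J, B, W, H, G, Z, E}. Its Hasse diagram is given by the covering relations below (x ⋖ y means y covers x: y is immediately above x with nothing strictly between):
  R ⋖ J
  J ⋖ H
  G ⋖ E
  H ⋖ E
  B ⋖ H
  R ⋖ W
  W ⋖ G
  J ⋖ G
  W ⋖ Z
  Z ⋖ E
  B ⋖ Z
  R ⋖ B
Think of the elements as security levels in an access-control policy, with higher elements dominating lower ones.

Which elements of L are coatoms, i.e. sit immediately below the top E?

G, H, Z

The coatoms are exactly the elements covered by E: G, H, Z.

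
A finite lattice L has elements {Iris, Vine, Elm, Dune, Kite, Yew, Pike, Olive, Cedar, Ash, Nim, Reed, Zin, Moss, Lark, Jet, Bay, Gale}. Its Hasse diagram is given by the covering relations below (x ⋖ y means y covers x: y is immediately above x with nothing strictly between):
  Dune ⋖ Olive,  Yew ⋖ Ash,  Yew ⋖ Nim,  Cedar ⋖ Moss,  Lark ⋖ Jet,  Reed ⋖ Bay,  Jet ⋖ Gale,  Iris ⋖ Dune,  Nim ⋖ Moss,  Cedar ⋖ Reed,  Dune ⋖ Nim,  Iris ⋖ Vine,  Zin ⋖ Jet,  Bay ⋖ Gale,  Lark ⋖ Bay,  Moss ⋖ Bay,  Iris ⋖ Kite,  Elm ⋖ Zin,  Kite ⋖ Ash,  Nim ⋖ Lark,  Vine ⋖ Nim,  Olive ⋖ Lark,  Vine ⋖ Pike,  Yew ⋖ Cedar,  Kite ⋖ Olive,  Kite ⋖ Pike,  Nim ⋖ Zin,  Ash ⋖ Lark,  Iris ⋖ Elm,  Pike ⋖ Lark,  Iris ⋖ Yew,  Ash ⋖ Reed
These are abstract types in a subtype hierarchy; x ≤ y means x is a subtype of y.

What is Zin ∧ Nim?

Nim

Common lower bounds of {Zin, Nim}: Dune, Iris, Nim, Vine, Yew.
The greatest among these is Nim.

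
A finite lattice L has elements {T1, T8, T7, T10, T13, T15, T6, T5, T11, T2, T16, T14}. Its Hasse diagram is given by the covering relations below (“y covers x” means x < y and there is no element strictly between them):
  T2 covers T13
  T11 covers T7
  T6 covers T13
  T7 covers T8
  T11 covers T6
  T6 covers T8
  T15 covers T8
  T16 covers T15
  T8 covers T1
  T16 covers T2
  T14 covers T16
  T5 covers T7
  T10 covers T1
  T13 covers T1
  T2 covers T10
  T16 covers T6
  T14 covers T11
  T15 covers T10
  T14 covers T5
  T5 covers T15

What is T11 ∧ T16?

T6

Common lower bounds of {T11, T16}: T1, T13, T6, T8.
The greatest among these is T6.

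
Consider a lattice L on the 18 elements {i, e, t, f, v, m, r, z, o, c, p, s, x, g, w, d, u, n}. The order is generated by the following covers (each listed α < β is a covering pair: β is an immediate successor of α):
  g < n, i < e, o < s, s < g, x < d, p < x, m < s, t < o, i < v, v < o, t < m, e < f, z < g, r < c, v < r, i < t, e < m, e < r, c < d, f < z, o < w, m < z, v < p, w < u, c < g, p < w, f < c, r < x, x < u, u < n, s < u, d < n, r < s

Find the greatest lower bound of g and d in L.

c

Common lower bounds of {g, d}: c, e, f, i, r, v.
The greatest among these is c.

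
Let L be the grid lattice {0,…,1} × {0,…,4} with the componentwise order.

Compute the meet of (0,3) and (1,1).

In a product of chains, the meet is componentwise min, giving (0,1).

(0,1)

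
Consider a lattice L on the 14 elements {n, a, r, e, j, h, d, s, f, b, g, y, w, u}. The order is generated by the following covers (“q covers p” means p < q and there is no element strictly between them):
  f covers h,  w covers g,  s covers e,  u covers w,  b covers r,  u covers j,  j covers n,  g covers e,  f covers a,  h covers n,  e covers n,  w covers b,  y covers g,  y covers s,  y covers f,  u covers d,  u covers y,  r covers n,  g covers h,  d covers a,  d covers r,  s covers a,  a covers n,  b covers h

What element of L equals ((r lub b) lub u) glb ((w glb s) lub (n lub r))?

r ∨ b = b
b ∨ u = u
w ∧ s = e
n ∨ r = r
e ∨ r = w
u ∧ w = w

w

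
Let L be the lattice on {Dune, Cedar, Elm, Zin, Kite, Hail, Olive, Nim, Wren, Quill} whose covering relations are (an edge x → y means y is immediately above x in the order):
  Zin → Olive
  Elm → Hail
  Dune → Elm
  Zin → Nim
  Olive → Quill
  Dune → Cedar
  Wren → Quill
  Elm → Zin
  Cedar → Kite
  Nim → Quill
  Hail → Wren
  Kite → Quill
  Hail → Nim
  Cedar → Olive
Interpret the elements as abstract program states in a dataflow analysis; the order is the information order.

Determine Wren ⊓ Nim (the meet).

Common lower bounds of {Wren, Nim}: Dune, Elm, Hail.
The greatest among these is Hail.

Hail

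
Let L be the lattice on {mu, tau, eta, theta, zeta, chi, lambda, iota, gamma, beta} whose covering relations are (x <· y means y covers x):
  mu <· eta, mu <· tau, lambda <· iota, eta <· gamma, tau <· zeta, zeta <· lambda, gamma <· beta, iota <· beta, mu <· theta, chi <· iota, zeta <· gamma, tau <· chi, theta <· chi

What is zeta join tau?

zeta

Common upper bounds of {zeta, tau}: beta, gamma, iota, lambda, zeta.
The least among these is zeta.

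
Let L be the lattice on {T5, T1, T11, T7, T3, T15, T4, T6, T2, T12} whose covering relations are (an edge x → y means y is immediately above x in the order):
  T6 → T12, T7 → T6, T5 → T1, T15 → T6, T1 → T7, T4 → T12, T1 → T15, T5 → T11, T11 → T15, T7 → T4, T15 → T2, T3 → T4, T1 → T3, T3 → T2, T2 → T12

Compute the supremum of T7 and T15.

T6

Common upper bounds of {T7, T15}: T12, T6.
The least among these is T6.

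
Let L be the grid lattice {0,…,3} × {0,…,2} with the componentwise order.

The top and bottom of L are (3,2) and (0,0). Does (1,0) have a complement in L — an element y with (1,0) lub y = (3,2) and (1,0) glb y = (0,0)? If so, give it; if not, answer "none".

none

For every candidate y, either (1,0) ∨ y ≠ (3,2) or (1,0) ∧ y ≠ (0,0); no complement exists.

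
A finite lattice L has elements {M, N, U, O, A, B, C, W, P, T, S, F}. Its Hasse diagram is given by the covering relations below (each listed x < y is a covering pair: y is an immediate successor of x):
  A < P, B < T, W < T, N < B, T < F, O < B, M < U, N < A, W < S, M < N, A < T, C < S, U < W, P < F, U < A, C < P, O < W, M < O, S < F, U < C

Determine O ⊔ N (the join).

Common upper bounds of {O, N}: B, F, T.
The least among these is B.

B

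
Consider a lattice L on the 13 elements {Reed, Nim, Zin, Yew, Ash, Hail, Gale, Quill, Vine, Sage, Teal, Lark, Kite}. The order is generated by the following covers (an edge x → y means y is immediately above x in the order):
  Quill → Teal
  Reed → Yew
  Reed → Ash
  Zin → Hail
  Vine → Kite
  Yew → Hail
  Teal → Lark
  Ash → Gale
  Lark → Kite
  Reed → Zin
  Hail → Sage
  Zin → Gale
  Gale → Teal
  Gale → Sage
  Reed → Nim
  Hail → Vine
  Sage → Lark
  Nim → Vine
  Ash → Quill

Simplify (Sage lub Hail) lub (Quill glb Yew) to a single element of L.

Sage

Sage ∨ Hail = Sage
Quill ∧ Yew = Reed
Sage ∨ Reed = Sage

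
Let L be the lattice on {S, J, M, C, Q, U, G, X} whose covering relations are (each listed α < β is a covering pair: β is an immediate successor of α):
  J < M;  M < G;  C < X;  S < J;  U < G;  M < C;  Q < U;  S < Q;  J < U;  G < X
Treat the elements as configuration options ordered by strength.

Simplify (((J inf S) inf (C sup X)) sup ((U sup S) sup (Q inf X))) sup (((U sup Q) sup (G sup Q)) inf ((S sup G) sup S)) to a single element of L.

J ∧ S = S
C ∨ X = X
S ∧ X = S
U ∨ S = U
Q ∧ X = Q
U ∨ Q = U
S ∨ U = U
U ∨ Q = U
G ∨ Q = G
U ∨ G = G
S ∨ G = G
G ∨ S = G
G ∧ G = G
U ∨ G = G

G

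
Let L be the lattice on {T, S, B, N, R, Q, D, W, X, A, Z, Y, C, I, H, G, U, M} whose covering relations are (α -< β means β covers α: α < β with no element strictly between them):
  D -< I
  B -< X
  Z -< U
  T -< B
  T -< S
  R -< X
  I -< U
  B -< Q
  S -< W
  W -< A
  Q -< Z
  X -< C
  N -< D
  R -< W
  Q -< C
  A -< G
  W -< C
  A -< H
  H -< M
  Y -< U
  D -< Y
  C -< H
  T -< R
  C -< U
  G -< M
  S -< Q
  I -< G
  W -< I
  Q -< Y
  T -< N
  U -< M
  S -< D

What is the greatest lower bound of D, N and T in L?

T

Common lower bounds of {D, N, T}: T.
The greatest among these is T.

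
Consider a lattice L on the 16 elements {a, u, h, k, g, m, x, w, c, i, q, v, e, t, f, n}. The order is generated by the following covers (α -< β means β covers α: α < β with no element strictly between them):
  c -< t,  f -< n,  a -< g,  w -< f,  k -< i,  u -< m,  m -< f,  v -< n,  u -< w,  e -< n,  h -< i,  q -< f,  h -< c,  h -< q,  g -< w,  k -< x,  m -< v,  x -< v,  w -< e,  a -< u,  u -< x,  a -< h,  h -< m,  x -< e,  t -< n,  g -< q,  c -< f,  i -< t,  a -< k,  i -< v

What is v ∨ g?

n

Common upper bounds of {v, g}: n.
The least among these is n.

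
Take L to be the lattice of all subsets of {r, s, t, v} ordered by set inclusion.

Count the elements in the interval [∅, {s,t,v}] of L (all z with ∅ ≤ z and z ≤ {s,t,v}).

The interval [∅, {s,t,v}] = {{s,t,v}, {s,t}, {s,v}, {s}, {t,v}, {t}, {v}, ∅}, which has 8 elements.

8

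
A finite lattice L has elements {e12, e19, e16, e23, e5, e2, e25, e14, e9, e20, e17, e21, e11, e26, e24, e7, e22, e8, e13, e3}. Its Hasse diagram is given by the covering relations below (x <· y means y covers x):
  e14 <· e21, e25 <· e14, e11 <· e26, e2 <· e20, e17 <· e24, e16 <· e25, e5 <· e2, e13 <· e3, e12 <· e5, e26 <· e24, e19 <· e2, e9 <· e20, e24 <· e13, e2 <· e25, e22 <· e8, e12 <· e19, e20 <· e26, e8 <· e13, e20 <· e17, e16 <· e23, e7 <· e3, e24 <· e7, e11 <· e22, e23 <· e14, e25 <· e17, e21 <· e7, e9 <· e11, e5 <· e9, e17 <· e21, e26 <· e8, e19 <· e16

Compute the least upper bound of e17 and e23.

Common upper bounds of {e17, e23}: e21, e3, e7.
The least among these is e21.

e21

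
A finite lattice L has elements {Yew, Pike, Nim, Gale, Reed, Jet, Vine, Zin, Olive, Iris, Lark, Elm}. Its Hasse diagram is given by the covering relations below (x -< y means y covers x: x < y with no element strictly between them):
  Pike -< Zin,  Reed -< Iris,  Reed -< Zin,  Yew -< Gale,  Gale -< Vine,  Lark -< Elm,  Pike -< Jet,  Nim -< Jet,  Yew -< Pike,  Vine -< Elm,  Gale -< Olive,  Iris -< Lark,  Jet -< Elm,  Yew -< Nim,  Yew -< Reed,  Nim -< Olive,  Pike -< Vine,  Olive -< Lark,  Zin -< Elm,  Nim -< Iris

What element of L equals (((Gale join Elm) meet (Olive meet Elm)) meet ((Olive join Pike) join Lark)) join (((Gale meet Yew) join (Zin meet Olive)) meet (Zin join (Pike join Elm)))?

Olive

Gale ∨ Elm = Elm
Olive ∧ Elm = Olive
Elm ∧ Olive = Olive
Olive ∨ Pike = Elm
Elm ∨ Lark = Elm
Olive ∧ Elm = Olive
Gale ∧ Yew = Yew
Zin ∧ Olive = Yew
Yew ∨ Yew = Yew
Pike ∨ Elm = Elm
Zin ∨ Elm = Elm
Yew ∧ Elm = Yew
Olive ∨ Yew = Olive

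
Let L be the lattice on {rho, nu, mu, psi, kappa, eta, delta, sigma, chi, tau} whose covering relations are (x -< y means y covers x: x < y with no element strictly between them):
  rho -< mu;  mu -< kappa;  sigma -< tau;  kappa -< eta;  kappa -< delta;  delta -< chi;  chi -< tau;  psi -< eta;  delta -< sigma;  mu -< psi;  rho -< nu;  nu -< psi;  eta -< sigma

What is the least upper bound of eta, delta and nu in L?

Common upper bounds of {eta, delta, nu}: sigma, tau.
The least among these is sigma.

sigma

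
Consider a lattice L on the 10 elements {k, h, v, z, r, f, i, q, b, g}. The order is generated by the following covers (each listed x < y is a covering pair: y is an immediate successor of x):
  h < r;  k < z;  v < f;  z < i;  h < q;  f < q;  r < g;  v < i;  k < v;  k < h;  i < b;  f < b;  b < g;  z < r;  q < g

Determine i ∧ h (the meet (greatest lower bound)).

Common lower bounds of {i, h}: k.
The greatest among these is k.

k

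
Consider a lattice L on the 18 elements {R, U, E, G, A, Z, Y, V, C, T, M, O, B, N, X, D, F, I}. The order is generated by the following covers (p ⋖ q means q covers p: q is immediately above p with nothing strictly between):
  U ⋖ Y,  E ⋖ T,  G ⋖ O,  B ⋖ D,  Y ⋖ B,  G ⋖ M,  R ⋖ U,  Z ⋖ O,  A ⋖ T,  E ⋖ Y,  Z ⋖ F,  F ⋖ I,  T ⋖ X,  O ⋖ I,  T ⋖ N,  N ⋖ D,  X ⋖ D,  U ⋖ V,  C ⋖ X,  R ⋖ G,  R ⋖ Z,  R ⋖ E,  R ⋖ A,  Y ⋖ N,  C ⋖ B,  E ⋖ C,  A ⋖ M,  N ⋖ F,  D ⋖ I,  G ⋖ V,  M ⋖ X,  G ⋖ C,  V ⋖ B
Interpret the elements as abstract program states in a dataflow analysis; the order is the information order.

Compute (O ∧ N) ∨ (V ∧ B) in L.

O ∧ N = R
V ∧ B = V
R ∨ V = V

V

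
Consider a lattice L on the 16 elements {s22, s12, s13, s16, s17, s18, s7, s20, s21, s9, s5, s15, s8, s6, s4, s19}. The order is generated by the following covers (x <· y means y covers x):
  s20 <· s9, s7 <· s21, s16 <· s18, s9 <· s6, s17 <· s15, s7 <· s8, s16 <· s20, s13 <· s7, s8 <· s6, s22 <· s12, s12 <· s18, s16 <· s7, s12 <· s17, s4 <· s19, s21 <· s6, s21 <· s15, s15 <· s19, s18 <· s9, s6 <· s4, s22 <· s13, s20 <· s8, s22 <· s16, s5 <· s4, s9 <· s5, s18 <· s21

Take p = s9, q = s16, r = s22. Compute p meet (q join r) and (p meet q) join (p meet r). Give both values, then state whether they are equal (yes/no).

q join r = s16, so p meet (q join r) = s9 meet s16 = s16.
p meet q = s16 and p meet r = s22, so (p meet q) join (p meet r) = s16 join s22 = s16.
Equal: yes.

s16; s16; yes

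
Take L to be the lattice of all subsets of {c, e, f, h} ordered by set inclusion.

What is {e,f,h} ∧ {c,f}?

{f}

Under ⊆, meet is intersection: {e,f,h} ∩ {c,f} = {f}.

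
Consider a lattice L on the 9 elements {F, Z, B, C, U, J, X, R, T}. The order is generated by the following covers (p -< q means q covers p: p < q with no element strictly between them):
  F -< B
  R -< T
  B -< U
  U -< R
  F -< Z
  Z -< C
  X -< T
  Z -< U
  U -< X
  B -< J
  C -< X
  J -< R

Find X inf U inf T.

Common lower bounds of {X, U, T}: B, F, U, Z.
The greatest among these is U.

U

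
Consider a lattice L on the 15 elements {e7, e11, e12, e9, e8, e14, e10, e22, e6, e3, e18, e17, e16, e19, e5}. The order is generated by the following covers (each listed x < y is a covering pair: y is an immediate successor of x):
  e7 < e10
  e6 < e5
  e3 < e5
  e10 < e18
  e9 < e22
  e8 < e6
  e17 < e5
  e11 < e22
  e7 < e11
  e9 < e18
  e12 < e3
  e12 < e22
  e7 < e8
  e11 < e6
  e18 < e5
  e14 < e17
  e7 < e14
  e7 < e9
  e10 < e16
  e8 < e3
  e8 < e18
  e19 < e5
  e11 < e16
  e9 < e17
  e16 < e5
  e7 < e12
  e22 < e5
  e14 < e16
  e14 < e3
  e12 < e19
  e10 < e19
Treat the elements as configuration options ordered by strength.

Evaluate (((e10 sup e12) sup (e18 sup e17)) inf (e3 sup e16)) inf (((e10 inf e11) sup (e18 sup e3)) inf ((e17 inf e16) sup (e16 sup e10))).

e16

e10 ∨ e12 = e19
e18 ∨ e17 = e5
e19 ∨ e5 = e5
e3 ∨ e16 = e5
e5 ∧ e5 = e5
e10 ∧ e11 = e7
e18 ∨ e3 = e5
e7 ∨ e5 = e5
e17 ∧ e16 = e14
e16 ∨ e10 = e16
e14 ∨ e16 = e16
e5 ∧ e16 = e16
e5 ∧ e16 = e16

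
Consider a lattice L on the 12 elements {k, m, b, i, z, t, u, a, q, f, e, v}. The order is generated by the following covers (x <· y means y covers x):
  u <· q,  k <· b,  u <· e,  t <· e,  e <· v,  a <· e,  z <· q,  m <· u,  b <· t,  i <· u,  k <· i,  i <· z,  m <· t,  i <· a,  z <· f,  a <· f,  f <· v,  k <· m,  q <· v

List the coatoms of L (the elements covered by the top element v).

The coatoms are exactly the elements covered by v: e, f, q.

e, f, q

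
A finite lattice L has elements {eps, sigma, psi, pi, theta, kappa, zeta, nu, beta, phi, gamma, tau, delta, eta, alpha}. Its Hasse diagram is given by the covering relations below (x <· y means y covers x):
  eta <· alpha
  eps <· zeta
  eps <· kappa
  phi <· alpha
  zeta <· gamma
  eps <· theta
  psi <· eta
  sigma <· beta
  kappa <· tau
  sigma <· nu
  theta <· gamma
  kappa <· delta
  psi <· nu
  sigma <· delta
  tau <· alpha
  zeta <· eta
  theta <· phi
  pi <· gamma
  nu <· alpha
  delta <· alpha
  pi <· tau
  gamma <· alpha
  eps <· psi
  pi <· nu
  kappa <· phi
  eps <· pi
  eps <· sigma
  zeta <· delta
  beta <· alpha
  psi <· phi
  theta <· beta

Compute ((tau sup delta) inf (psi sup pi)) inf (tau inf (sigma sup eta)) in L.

tau ∨ delta = alpha
psi ∨ pi = nu
alpha ∧ nu = nu
sigma ∨ eta = alpha
tau ∧ alpha = tau
nu ∧ tau = pi

pi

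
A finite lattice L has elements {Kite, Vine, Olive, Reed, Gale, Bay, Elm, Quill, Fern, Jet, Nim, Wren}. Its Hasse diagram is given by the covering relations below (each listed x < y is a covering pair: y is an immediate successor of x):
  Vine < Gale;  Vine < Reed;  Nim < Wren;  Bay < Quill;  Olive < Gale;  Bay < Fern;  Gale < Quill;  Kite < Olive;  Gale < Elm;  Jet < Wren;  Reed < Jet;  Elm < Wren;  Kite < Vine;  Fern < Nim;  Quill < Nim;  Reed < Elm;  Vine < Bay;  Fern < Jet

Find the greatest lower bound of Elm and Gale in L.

Gale

Common lower bounds of {Elm, Gale}: Gale, Kite, Olive, Vine.
The greatest among these is Gale.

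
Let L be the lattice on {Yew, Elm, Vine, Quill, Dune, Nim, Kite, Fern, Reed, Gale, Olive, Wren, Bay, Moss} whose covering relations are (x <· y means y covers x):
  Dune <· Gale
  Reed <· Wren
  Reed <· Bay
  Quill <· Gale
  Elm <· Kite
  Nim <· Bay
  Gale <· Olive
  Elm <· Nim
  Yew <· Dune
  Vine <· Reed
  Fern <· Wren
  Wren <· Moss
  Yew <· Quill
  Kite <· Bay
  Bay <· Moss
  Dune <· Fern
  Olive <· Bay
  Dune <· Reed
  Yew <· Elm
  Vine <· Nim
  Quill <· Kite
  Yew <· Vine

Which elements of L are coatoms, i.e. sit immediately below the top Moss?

Bay, Wren

The coatoms are exactly the elements covered by Moss: Bay, Wren.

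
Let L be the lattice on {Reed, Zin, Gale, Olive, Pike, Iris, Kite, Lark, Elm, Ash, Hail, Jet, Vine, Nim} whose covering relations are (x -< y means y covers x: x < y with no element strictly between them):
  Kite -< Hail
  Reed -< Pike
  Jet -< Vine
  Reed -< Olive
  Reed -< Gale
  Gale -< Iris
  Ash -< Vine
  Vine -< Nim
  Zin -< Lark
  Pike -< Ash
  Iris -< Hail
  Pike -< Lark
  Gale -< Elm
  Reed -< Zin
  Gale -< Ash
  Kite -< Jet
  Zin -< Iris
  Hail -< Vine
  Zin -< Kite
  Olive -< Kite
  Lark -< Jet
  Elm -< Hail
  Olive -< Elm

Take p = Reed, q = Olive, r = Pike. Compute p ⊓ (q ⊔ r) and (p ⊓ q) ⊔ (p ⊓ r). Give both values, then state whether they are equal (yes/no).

Reed; Reed; yes

q ⊔ r = Jet, so p ⊓ (q ⊔ r) = Reed ⊓ Jet = Reed.
p ⊓ q = Reed and p ⊓ r = Reed, so (p ⊓ q) ⊔ (p ⊓ r) = Reed ⊔ Reed = Reed.
Equal: yes.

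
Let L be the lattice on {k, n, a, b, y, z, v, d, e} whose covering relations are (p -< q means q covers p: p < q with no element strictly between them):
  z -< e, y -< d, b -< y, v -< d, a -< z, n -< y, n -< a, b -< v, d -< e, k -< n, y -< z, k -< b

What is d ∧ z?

Common lower bounds of {d, z}: b, k, n, y.
The greatest among these is y.

y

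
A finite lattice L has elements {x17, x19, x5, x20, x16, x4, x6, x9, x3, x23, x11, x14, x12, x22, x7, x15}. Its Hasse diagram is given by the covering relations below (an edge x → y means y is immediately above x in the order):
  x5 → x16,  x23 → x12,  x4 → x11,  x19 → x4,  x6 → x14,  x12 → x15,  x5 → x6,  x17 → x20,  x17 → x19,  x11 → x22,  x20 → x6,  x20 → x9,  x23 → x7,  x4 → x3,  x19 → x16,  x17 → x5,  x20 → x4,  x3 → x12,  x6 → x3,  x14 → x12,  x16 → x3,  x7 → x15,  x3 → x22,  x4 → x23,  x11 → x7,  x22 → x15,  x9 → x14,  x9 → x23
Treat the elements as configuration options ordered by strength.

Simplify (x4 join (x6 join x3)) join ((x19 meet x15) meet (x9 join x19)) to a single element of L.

x6 ∨ x3 = x3
x4 ∨ x3 = x3
x19 ∧ x15 = x19
x9 ∨ x19 = x23
x19 ∧ x23 = x19
x3 ∨ x19 = x3

x3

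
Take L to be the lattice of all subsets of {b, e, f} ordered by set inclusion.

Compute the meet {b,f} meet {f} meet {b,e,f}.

{f}

Common lower bounds of {{b,f}, {f}, {b,e,f}}: {f}, {}.
The greatest among these is {f}.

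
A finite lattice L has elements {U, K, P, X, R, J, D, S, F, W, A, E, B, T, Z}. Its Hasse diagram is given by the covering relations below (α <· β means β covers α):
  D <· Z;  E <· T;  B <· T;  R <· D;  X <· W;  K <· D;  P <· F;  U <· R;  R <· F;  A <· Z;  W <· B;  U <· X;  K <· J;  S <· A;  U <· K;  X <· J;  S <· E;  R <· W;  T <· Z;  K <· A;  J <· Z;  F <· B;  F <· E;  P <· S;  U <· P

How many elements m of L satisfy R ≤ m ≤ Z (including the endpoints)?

The interval [R, Z] = {B, D, E, F, R, T, W, Z}, which has 8 elements.

8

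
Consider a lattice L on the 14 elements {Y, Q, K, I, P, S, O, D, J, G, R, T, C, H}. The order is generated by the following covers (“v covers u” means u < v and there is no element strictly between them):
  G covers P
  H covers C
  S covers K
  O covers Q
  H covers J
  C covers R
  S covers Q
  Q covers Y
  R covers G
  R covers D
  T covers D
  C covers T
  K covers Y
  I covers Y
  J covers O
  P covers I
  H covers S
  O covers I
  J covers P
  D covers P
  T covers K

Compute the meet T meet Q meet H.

Common lower bounds of {T, Q, H}: Y.
The greatest among these is Y.

Y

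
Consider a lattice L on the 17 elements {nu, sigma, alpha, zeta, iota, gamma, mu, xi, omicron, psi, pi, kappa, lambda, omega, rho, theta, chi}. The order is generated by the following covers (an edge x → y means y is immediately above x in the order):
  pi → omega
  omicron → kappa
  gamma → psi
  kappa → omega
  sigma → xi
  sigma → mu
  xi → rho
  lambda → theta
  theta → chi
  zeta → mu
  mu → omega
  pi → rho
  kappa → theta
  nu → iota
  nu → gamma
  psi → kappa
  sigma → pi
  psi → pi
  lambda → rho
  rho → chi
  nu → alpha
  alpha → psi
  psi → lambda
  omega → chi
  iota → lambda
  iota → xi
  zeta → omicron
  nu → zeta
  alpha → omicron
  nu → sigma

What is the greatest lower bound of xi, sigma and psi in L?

Common lower bounds of {xi, sigma, psi}: nu.
The greatest among these is nu.

nu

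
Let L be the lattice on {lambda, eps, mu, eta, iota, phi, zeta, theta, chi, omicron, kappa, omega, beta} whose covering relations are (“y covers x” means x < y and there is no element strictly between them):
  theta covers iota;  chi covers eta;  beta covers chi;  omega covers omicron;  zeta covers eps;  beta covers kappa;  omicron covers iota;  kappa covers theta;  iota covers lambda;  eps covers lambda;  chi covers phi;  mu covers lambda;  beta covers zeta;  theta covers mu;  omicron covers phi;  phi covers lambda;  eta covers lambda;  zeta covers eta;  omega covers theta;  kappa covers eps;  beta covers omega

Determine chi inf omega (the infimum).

Common lower bounds of {chi, omega}: lambda, phi.
The greatest among these is phi.

phi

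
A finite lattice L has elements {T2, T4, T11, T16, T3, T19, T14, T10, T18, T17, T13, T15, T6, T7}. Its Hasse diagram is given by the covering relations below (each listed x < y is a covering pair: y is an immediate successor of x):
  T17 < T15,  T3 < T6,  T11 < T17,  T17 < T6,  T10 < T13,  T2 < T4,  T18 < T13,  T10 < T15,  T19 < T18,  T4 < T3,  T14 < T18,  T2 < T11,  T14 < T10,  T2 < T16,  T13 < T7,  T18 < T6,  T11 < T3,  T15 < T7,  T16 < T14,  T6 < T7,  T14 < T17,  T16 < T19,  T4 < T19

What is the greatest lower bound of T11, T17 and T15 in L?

T11

Common lower bounds of {T11, T17, T15}: T11, T2.
The greatest among these is T11.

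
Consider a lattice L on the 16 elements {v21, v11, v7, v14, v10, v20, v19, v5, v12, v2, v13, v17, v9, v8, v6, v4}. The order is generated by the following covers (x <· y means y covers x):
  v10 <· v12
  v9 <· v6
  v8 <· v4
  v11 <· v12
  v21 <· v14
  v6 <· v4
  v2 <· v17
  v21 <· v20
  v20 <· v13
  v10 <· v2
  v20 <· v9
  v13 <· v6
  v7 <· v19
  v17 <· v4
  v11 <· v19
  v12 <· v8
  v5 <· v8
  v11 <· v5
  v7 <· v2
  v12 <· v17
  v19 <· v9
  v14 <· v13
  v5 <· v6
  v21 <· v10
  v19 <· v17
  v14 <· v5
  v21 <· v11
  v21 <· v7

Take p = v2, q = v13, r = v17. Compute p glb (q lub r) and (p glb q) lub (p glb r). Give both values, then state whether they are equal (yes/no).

v2; v2; yes

q lub r = v4, so p glb (q lub r) = v2 glb v4 = v2.
p glb q = v21 and p glb r = v2, so (p glb q) lub (p glb r) = v21 lub v2 = v2.
Equal: yes.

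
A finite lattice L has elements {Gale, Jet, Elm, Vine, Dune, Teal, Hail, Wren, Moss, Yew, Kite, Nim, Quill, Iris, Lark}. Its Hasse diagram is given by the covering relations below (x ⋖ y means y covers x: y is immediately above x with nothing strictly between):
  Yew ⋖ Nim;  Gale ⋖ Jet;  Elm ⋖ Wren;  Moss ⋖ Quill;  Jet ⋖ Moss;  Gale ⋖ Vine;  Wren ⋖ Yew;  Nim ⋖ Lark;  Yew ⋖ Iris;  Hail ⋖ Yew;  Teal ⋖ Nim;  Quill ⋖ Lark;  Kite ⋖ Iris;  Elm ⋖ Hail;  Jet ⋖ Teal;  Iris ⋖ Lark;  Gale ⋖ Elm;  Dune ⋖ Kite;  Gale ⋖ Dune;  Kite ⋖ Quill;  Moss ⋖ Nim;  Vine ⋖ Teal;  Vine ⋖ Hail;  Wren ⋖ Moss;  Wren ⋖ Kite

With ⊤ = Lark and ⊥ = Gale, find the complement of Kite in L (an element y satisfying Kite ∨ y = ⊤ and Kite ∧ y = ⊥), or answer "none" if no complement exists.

Need y with Kite ∨ y = Lark and Kite ∧ y = Gale.
Checking each element gives: Teal.

Teal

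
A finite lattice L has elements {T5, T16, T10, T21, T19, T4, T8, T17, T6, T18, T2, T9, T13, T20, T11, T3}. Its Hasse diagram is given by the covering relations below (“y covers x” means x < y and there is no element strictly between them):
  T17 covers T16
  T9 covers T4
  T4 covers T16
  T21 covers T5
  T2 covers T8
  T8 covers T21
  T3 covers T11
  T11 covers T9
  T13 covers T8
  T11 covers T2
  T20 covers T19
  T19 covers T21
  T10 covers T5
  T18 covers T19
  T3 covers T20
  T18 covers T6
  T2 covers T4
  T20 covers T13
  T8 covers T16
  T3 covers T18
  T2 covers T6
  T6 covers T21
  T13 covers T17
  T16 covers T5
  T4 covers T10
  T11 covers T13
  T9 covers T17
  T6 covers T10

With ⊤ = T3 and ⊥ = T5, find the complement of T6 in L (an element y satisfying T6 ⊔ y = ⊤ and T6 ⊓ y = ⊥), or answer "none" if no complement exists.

none

For every candidate y, either T6 ∨ y ≠ T3 or T6 ∧ y ≠ T5; no complement exists.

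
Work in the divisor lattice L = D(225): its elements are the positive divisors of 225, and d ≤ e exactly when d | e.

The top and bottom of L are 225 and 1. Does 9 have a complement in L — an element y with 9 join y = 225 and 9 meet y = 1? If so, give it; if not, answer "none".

Need y with 9 ∨ y = 225 and 9 ∧ y = 1.
Checking each element gives: 25.

25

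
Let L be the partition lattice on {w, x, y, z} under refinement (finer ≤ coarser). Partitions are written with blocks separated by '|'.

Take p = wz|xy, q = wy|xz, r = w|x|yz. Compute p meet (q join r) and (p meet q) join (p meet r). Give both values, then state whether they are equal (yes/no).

q join r = wxyz, so p meet (q join r) = wz|xy meet wxyz = wz|xy.
p meet q = w|x|y|z and p meet r = w|x|y|z, so (p meet q) join (p meet r) = w|x|y|z join w|x|y|z = w|x|y|z.
Equal: no.

wz|xy; w|x|y|z; no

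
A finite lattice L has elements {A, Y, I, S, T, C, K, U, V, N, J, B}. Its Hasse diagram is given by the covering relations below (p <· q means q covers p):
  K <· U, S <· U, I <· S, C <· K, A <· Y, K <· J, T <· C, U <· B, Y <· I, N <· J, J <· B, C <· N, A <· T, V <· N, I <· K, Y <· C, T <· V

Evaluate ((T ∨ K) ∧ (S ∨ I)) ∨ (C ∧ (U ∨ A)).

T ∨ K = K
S ∨ I = S
K ∧ S = I
U ∨ A = U
C ∧ U = C
I ∨ C = K

K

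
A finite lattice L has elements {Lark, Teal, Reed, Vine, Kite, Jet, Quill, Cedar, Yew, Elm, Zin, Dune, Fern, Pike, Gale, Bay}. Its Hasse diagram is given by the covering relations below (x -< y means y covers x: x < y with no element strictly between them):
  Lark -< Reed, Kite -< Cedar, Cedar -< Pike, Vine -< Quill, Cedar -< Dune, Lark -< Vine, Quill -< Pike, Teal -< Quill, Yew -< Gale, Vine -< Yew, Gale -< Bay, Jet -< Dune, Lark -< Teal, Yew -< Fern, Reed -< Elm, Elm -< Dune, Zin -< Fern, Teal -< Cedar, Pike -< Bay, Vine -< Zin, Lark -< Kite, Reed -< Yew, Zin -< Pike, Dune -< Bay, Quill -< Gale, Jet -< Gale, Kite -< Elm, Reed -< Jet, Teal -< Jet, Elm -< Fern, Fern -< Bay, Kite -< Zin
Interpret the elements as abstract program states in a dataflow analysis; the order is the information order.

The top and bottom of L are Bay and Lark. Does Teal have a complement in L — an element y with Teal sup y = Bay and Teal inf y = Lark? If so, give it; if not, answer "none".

Need y with Teal ∨ y = Bay and Teal ∧ y = Lark.
Checking each element gives: Fern.

Fern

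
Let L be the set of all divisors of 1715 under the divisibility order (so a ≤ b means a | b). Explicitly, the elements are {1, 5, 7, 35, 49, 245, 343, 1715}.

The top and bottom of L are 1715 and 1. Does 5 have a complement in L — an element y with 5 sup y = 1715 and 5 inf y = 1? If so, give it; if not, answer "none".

Need y with 5 ∨ y = 1715 and 5 ∧ y = 1.
Checking each element gives: 343.

343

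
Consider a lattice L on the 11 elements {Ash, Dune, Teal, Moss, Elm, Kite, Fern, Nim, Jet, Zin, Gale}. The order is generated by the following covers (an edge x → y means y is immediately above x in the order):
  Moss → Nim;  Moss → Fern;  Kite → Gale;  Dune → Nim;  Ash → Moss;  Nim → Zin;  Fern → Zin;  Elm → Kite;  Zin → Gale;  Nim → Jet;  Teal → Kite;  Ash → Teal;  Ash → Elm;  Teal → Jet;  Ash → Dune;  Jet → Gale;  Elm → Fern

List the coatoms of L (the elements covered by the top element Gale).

Jet, Kite, Zin

The coatoms are exactly the elements covered by Gale: Jet, Kite, Zin.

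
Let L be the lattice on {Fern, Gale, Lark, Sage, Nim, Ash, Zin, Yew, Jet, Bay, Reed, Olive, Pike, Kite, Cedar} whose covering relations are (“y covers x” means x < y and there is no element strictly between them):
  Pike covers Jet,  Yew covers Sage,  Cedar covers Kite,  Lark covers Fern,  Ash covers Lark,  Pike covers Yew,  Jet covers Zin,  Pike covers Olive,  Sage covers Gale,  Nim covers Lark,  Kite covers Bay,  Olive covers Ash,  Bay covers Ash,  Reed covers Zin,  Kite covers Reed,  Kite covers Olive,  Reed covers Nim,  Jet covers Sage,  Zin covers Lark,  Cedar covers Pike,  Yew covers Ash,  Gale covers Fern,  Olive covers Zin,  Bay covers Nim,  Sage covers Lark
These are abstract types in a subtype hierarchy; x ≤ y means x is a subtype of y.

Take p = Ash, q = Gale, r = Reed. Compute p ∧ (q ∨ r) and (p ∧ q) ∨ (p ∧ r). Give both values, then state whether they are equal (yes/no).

Ash; Lark; no

q ∨ r = Cedar, so p ∧ (q ∨ r) = Ash ∧ Cedar = Ash.
p ∧ q = Fern and p ∧ r = Lark, so (p ∧ q) ∨ (p ∧ r) = Fern ∨ Lark = Lark.
Equal: no.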